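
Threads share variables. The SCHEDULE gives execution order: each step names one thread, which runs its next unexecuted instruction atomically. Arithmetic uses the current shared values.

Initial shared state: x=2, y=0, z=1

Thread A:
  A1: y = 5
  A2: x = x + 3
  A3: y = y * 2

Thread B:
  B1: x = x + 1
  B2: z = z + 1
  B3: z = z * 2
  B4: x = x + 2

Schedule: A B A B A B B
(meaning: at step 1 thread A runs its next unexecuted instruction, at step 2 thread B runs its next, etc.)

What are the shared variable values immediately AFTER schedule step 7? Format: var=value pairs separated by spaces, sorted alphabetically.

Step 1: thread A executes A1 (y = 5). Shared: x=2 y=5 z=1. PCs: A@1 B@0
Step 2: thread B executes B1 (x = x + 1). Shared: x=3 y=5 z=1. PCs: A@1 B@1
Step 3: thread A executes A2 (x = x + 3). Shared: x=6 y=5 z=1. PCs: A@2 B@1
Step 4: thread B executes B2 (z = z + 1). Shared: x=6 y=5 z=2. PCs: A@2 B@2
Step 5: thread A executes A3 (y = y * 2). Shared: x=6 y=10 z=2. PCs: A@3 B@2
Step 6: thread B executes B3 (z = z * 2). Shared: x=6 y=10 z=4. PCs: A@3 B@3
Step 7: thread B executes B4 (x = x + 2). Shared: x=8 y=10 z=4. PCs: A@3 B@4

Answer: x=8 y=10 z=4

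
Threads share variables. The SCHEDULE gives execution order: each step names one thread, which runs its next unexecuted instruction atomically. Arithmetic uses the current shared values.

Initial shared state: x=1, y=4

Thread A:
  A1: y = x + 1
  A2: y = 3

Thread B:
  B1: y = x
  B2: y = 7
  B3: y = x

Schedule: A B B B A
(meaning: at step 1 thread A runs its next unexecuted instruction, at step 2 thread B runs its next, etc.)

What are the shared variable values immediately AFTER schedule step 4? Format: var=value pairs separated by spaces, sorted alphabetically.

Step 1: thread A executes A1 (y = x + 1). Shared: x=1 y=2. PCs: A@1 B@0
Step 2: thread B executes B1 (y = x). Shared: x=1 y=1. PCs: A@1 B@1
Step 3: thread B executes B2 (y = 7). Shared: x=1 y=7. PCs: A@1 B@2
Step 4: thread B executes B3 (y = x). Shared: x=1 y=1. PCs: A@1 B@3

Answer: x=1 y=1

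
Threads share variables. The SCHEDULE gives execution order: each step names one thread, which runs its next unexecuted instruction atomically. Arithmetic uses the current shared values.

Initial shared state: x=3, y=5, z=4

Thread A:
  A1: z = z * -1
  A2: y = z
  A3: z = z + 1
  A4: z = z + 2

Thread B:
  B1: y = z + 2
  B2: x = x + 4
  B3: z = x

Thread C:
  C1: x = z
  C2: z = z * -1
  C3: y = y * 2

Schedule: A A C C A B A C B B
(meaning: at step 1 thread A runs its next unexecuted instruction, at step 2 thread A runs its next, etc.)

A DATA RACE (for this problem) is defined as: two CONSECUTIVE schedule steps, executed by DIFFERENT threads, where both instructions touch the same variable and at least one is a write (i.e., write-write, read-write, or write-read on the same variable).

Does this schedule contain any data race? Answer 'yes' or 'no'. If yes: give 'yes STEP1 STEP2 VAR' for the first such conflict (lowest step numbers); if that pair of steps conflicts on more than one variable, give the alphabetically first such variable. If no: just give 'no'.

Answer: yes 4 5 z

Derivation:
Steps 1,2: same thread (A). No race.
Steps 2,3: A(r=z,w=y) vs C(r=z,w=x). No conflict.
Steps 3,4: same thread (C). No race.
Steps 4,5: C(z = z * -1) vs A(z = z + 1). RACE on z (W-W).
Steps 5,6: A(z = z + 1) vs B(y = z + 2). RACE on z (W-R).
Steps 6,7: B(y = z + 2) vs A(z = z + 2). RACE on z (R-W).
Steps 7,8: A(r=z,w=z) vs C(r=y,w=y). No conflict.
Steps 8,9: C(r=y,w=y) vs B(r=x,w=x). No conflict.
Steps 9,10: same thread (B). No race.
First conflict at steps 4,5.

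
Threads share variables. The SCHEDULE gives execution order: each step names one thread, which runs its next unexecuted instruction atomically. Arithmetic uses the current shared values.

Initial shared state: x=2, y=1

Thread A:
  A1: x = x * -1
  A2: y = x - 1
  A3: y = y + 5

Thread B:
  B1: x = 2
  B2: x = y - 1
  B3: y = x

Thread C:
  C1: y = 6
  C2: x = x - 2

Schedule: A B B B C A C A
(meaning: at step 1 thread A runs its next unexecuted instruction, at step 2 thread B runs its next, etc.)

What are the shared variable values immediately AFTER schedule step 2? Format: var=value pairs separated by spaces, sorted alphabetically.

Step 1: thread A executes A1 (x = x * -1). Shared: x=-2 y=1. PCs: A@1 B@0 C@0
Step 2: thread B executes B1 (x = 2). Shared: x=2 y=1. PCs: A@1 B@1 C@0

Answer: x=2 y=1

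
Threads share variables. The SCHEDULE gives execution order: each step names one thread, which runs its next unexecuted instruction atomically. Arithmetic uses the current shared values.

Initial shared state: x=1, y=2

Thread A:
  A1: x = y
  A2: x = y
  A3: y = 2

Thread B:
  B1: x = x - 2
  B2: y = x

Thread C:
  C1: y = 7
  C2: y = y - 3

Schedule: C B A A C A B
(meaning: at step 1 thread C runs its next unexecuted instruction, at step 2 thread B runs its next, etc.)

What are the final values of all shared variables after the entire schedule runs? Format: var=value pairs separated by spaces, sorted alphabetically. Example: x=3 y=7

Step 1: thread C executes C1 (y = 7). Shared: x=1 y=7. PCs: A@0 B@0 C@1
Step 2: thread B executes B1 (x = x - 2). Shared: x=-1 y=7. PCs: A@0 B@1 C@1
Step 3: thread A executes A1 (x = y). Shared: x=7 y=7. PCs: A@1 B@1 C@1
Step 4: thread A executes A2 (x = y). Shared: x=7 y=7. PCs: A@2 B@1 C@1
Step 5: thread C executes C2 (y = y - 3). Shared: x=7 y=4. PCs: A@2 B@1 C@2
Step 6: thread A executes A3 (y = 2). Shared: x=7 y=2. PCs: A@3 B@1 C@2
Step 7: thread B executes B2 (y = x). Shared: x=7 y=7. PCs: A@3 B@2 C@2

Answer: x=7 y=7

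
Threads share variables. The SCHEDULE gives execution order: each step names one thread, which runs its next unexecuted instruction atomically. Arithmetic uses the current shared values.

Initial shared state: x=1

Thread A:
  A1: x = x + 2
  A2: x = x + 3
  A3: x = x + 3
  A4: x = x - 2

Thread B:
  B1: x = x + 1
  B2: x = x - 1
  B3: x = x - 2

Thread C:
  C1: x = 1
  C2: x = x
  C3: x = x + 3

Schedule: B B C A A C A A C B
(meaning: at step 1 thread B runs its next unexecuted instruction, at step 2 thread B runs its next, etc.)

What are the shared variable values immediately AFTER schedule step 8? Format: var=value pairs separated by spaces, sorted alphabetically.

Answer: x=7

Derivation:
Step 1: thread B executes B1 (x = x + 1). Shared: x=2. PCs: A@0 B@1 C@0
Step 2: thread B executes B2 (x = x - 1). Shared: x=1. PCs: A@0 B@2 C@0
Step 3: thread C executes C1 (x = 1). Shared: x=1. PCs: A@0 B@2 C@1
Step 4: thread A executes A1 (x = x + 2). Shared: x=3. PCs: A@1 B@2 C@1
Step 5: thread A executes A2 (x = x + 3). Shared: x=6. PCs: A@2 B@2 C@1
Step 6: thread C executes C2 (x = x). Shared: x=6. PCs: A@2 B@2 C@2
Step 7: thread A executes A3 (x = x + 3). Shared: x=9. PCs: A@3 B@2 C@2
Step 8: thread A executes A4 (x = x - 2). Shared: x=7. PCs: A@4 B@2 C@2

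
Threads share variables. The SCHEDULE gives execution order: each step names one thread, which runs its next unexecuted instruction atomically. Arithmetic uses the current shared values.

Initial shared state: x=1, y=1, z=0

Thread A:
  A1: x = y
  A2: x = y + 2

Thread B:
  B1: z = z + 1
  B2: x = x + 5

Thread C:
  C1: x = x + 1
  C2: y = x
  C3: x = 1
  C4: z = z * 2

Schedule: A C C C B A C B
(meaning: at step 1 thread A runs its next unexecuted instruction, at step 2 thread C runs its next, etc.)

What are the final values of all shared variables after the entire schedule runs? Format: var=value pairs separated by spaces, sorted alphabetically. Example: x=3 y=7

Step 1: thread A executes A1 (x = y). Shared: x=1 y=1 z=0. PCs: A@1 B@0 C@0
Step 2: thread C executes C1 (x = x + 1). Shared: x=2 y=1 z=0. PCs: A@1 B@0 C@1
Step 3: thread C executes C2 (y = x). Shared: x=2 y=2 z=0. PCs: A@1 B@0 C@2
Step 4: thread C executes C3 (x = 1). Shared: x=1 y=2 z=0. PCs: A@1 B@0 C@3
Step 5: thread B executes B1 (z = z + 1). Shared: x=1 y=2 z=1. PCs: A@1 B@1 C@3
Step 6: thread A executes A2 (x = y + 2). Shared: x=4 y=2 z=1. PCs: A@2 B@1 C@3
Step 7: thread C executes C4 (z = z * 2). Shared: x=4 y=2 z=2. PCs: A@2 B@1 C@4
Step 8: thread B executes B2 (x = x + 5). Shared: x=9 y=2 z=2. PCs: A@2 B@2 C@4

Answer: x=9 y=2 z=2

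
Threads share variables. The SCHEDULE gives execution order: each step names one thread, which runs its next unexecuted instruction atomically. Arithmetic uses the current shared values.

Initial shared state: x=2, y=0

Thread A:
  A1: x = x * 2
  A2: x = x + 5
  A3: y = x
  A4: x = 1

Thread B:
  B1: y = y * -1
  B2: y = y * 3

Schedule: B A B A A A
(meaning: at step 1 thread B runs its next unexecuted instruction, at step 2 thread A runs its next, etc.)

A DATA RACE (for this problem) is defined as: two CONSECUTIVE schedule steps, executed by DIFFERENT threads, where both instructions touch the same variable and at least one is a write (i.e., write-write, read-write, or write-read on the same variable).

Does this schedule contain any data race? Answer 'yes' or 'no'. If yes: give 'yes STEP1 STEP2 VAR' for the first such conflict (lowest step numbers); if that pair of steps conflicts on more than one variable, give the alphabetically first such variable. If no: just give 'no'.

Answer: no

Derivation:
Steps 1,2: B(r=y,w=y) vs A(r=x,w=x). No conflict.
Steps 2,3: A(r=x,w=x) vs B(r=y,w=y). No conflict.
Steps 3,4: B(r=y,w=y) vs A(r=x,w=x). No conflict.
Steps 4,5: same thread (A). No race.
Steps 5,6: same thread (A). No race.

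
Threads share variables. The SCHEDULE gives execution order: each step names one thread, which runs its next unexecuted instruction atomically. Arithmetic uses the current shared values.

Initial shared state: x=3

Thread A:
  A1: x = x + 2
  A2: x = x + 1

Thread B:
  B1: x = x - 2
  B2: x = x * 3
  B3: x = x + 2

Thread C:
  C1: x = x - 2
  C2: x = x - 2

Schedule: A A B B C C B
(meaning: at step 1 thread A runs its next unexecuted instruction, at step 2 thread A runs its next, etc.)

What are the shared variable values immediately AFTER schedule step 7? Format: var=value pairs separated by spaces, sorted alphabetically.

Step 1: thread A executes A1 (x = x + 2). Shared: x=5. PCs: A@1 B@0 C@0
Step 2: thread A executes A2 (x = x + 1). Shared: x=6. PCs: A@2 B@0 C@0
Step 3: thread B executes B1 (x = x - 2). Shared: x=4. PCs: A@2 B@1 C@0
Step 4: thread B executes B2 (x = x * 3). Shared: x=12. PCs: A@2 B@2 C@0
Step 5: thread C executes C1 (x = x - 2). Shared: x=10. PCs: A@2 B@2 C@1
Step 6: thread C executes C2 (x = x - 2). Shared: x=8. PCs: A@2 B@2 C@2
Step 7: thread B executes B3 (x = x + 2). Shared: x=10. PCs: A@2 B@3 C@2

Answer: x=10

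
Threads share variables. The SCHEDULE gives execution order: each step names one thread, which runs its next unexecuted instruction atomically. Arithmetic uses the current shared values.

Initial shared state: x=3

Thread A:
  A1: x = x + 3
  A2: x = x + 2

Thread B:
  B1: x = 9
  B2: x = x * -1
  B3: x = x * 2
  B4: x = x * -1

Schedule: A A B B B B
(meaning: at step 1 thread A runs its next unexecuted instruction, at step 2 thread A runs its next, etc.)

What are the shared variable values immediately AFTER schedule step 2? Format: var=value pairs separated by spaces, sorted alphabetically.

Step 1: thread A executes A1 (x = x + 3). Shared: x=6. PCs: A@1 B@0
Step 2: thread A executes A2 (x = x + 2). Shared: x=8. PCs: A@2 B@0

Answer: x=8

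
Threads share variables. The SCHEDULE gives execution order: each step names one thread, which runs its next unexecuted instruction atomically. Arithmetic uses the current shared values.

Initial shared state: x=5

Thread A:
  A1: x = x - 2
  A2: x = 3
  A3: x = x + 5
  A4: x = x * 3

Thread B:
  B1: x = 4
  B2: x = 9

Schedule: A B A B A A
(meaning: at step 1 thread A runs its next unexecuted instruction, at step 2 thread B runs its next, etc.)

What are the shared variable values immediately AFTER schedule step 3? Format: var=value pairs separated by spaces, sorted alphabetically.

Step 1: thread A executes A1 (x = x - 2). Shared: x=3. PCs: A@1 B@0
Step 2: thread B executes B1 (x = 4). Shared: x=4. PCs: A@1 B@1
Step 3: thread A executes A2 (x = 3). Shared: x=3. PCs: A@2 B@1

Answer: x=3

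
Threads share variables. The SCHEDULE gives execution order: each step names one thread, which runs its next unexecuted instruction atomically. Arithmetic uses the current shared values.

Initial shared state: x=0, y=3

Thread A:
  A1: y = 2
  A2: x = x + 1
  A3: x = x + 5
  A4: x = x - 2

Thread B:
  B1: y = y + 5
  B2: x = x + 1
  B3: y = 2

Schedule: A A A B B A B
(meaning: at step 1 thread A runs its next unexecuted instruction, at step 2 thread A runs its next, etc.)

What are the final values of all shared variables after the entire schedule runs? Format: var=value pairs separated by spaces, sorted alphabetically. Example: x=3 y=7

Answer: x=5 y=2

Derivation:
Step 1: thread A executes A1 (y = 2). Shared: x=0 y=2. PCs: A@1 B@0
Step 2: thread A executes A2 (x = x + 1). Shared: x=1 y=2. PCs: A@2 B@0
Step 3: thread A executes A3 (x = x + 5). Shared: x=6 y=2. PCs: A@3 B@0
Step 4: thread B executes B1 (y = y + 5). Shared: x=6 y=7. PCs: A@3 B@1
Step 5: thread B executes B2 (x = x + 1). Shared: x=7 y=7. PCs: A@3 B@2
Step 6: thread A executes A4 (x = x - 2). Shared: x=5 y=7. PCs: A@4 B@2
Step 7: thread B executes B3 (y = 2). Shared: x=5 y=2. PCs: A@4 B@3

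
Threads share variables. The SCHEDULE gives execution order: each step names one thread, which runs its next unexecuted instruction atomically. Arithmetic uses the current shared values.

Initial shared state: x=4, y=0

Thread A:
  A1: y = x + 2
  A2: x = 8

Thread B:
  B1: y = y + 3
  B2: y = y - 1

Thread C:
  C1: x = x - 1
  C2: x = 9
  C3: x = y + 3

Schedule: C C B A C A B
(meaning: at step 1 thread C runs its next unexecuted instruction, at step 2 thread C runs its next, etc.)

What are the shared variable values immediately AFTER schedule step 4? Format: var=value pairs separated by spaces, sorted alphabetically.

Answer: x=9 y=11

Derivation:
Step 1: thread C executes C1 (x = x - 1). Shared: x=3 y=0. PCs: A@0 B@0 C@1
Step 2: thread C executes C2 (x = 9). Shared: x=9 y=0. PCs: A@0 B@0 C@2
Step 3: thread B executes B1 (y = y + 3). Shared: x=9 y=3. PCs: A@0 B@1 C@2
Step 4: thread A executes A1 (y = x + 2). Shared: x=9 y=11. PCs: A@1 B@1 C@2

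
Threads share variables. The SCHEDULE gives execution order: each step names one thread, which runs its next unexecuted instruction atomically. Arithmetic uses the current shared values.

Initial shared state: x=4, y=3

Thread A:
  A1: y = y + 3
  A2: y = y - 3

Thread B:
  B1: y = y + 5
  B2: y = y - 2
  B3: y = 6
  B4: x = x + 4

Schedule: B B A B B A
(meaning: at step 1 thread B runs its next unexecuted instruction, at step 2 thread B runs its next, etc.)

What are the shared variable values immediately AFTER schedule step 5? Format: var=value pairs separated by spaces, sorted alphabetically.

Answer: x=8 y=6

Derivation:
Step 1: thread B executes B1 (y = y + 5). Shared: x=4 y=8. PCs: A@0 B@1
Step 2: thread B executes B2 (y = y - 2). Shared: x=4 y=6. PCs: A@0 B@2
Step 3: thread A executes A1 (y = y + 3). Shared: x=4 y=9. PCs: A@1 B@2
Step 4: thread B executes B3 (y = 6). Shared: x=4 y=6. PCs: A@1 B@3
Step 5: thread B executes B4 (x = x + 4). Shared: x=8 y=6. PCs: A@1 B@4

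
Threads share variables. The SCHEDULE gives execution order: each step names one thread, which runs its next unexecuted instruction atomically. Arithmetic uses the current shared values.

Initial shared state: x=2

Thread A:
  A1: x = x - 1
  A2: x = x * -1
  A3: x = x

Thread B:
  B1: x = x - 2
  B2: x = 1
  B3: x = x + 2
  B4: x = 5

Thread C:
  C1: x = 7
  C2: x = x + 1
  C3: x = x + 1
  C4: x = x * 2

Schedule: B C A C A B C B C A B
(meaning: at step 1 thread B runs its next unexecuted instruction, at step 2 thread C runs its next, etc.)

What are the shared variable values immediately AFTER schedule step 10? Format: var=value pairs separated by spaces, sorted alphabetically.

Step 1: thread B executes B1 (x = x - 2). Shared: x=0. PCs: A@0 B@1 C@0
Step 2: thread C executes C1 (x = 7). Shared: x=7. PCs: A@0 B@1 C@1
Step 3: thread A executes A1 (x = x - 1). Shared: x=6. PCs: A@1 B@1 C@1
Step 4: thread C executes C2 (x = x + 1). Shared: x=7. PCs: A@1 B@1 C@2
Step 5: thread A executes A2 (x = x * -1). Shared: x=-7. PCs: A@2 B@1 C@2
Step 6: thread B executes B2 (x = 1). Shared: x=1. PCs: A@2 B@2 C@2
Step 7: thread C executes C3 (x = x + 1). Shared: x=2. PCs: A@2 B@2 C@3
Step 8: thread B executes B3 (x = x + 2). Shared: x=4. PCs: A@2 B@3 C@3
Step 9: thread C executes C4 (x = x * 2). Shared: x=8. PCs: A@2 B@3 C@4
Step 10: thread A executes A3 (x = x). Shared: x=8. PCs: A@3 B@3 C@4

Answer: x=8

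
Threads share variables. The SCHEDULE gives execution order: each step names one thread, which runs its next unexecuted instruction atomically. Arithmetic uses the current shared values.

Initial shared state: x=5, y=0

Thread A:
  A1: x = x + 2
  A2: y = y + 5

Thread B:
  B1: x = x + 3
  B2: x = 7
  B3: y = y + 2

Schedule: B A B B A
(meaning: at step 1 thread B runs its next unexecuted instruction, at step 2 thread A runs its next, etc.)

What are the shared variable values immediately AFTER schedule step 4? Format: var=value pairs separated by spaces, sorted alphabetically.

Answer: x=7 y=2

Derivation:
Step 1: thread B executes B1 (x = x + 3). Shared: x=8 y=0. PCs: A@0 B@1
Step 2: thread A executes A1 (x = x + 2). Shared: x=10 y=0. PCs: A@1 B@1
Step 3: thread B executes B2 (x = 7). Shared: x=7 y=0. PCs: A@1 B@2
Step 4: thread B executes B3 (y = y + 2). Shared: x=7 y=2. PCs: A@1 B@3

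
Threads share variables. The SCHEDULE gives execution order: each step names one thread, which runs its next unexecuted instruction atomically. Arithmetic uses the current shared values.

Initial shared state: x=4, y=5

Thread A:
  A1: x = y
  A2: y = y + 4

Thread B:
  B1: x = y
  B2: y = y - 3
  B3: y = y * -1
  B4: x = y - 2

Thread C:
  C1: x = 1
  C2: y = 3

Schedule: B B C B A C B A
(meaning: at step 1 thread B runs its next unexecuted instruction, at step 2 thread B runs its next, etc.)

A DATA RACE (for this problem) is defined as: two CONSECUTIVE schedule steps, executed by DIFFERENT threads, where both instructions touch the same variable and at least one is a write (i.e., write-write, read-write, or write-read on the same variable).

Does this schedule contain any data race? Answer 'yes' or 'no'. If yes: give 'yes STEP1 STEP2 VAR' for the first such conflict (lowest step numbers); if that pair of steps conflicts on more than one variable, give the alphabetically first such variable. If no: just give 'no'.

Answer: yes 4 5 y

Derivation:
Steps 1,2: same thread (B). No race.
Steps 2,3: B(r=y,w=y) vs C(r=-,w=x). No conflict.
Steps 3,4: C(r=-,w=x) vs B(r=y,w=y). No conflict.
Steps 4,5: B(y = y * -1) vs A(x = y). RACE on y (W-R).
Steps 5,6: A(x = y) vs C(y = 3). RACE on y (R-W).
Steps 6,7: C(y = 3) vs B(x = y - 2). RACE on y (W-R).
Steps 7,8: B(x = y - 2) vs A(y = y + 4). RACE on y (R-W).
First conflict at steps 4,5.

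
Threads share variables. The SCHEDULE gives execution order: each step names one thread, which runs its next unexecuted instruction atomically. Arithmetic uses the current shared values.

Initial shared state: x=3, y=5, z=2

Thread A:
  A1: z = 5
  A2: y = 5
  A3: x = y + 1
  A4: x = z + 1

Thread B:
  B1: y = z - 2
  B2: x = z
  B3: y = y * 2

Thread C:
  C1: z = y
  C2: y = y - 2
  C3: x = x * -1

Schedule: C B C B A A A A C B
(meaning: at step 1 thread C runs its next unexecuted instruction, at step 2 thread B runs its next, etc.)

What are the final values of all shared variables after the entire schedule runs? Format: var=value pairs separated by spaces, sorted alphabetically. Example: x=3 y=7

Answer: x=-6 y=10 z=5

Derivation:
Step 1: thread C executes C1 (z = y). Shared: x=3 y=5 z=5. PCs: A@0 B@0 C@1
Step 2: thread B executes B1 (y = z - 2). Shared: x=3 y=3 z=5. PCs: A@0 B@1 C@1
Step 3: thread C executes C2 (y = y - 2). Shared: x=3 y=1 z=5. PCs: A@0 B@1 C@2
Step 4: thread B executes B2 (x = z). Shared: x=5 y=1 z=5. PCs: A@0 B@2 C@2
Step 5: thread A executes A1 (z = 5). Shared: x=5 y=1 z=5. PCs: A@1 B@2 C@2
Step 6: thread A executes A2 (y = 5). Shared: x=5 y=5 z=5. PCs: A@2 B@2 C@2
Step 7: thread A executes A3 (x = y + 1). Shared: x=6 y=5 z=5. PCs: A@3 B@2 C@2
Step 8: thread A executes A4 (x = z + 1). Shared: x=6 y=5 z=5. PCs: A@4 B@2 C@2
Step 9: thread C executes C3 (x = x * -1). Shared: x=-6 y=5 z=5. PCs: A@4 B@2 C@3
Step 10: thread B executes B3 (y = y * 2). Shared: x=-6 y=10 z=5. PCs: A@4 B@3 C@3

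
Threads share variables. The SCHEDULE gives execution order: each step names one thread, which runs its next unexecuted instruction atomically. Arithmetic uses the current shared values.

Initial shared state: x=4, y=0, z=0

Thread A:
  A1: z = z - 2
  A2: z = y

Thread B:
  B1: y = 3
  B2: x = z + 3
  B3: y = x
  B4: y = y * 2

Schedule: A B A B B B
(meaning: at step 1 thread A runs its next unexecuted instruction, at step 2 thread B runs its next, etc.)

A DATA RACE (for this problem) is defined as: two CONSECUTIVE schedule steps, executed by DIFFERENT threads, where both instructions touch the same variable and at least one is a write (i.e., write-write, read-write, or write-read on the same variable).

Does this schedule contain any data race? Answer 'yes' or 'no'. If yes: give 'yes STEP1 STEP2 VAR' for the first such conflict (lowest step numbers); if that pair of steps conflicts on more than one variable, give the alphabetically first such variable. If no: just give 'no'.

Answer: yes 2 3 y

Derivation:
Steps 1,2: A(r=z,w=z) vs B(r=-,w=y). No conflict.
Steps 2,3: B(y = 3) vs A(z = y). RACE on y (W-R).
Steps 3,4: A(z = y) vs B(x = z + 3). RACE on z (W-R).
Steps 4,5: same thread (B). No race.
Steps 5,6: same thread (B). No race.
First conflict at steps 2,3.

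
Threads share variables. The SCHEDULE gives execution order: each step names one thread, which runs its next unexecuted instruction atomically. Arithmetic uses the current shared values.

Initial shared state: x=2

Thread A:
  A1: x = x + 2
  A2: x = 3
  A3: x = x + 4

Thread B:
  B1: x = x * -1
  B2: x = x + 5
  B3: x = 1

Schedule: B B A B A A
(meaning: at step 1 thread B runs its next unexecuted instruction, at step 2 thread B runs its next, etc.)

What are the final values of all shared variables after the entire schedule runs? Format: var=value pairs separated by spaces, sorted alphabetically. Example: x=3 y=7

Answer: x=7

Derivation:
Step 1: thread B executes B1 (x = x * -1). Shared: x=-2. PCs: A@0 B@1
Step 2: thread B executes B2 (x = x + 5). Shared: x=3. PCs: A@0 B@2
Step 3: thread A executes A1 (x = x + 2). Shared: x=5. PCs: A@1 B@2
Step 4: thread B executes B3 (x = 1). Shared: x=1. PCs: A@1 B@3
Step 5: thread A executes A2 (x = 3). Shared: x=3. PCs: A@2 B@3
Step 6: thread A executes A3 (x = x + 4). Shared: x=7. PCs: A@3 B@3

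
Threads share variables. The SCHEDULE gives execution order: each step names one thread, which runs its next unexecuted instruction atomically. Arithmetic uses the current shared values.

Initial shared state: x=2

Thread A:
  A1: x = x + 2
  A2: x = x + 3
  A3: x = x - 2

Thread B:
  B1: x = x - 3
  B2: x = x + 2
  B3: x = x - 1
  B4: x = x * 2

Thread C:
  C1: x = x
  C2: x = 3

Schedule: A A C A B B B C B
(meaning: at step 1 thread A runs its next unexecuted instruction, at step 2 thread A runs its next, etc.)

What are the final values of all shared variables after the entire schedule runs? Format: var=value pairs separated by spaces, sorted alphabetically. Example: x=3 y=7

Step 1: thread A executes A1 (x = x + 2). Shared: x=4. PCs: A@1 B@0 C@0
Step 2: thread A executes A2 (x = x + 3). Shared: x=7. PCs: A@2 B@0 C@0
Step 3: thread C executes C1 (x = x). Shared: x=7. PCs: A@2 B@0 C@1
Step 4: thread A executes A3 (x = x - 2). Shared: x=5. PCs: A@3 B@0 C@1
Step 5: thread B executes B1 (x = x - 3). Shared: x=2. PCs: A@3 B@1 C@1
Step 6: thread B executes B2 (x = x + 2). Shared: x=4. PCs: A@3 B@2 C@1
Step 7: thread B executes B3 (x = x - 1). Shared: x=3. PCs: A@3 B@3 C@1
Step 8: thread C executes C2 (x = 3). Shared: x=3. PCs: A@3 B@3 C@2
Step 9: thread B executes B4 (x = x * 2). Shared: x=6. PCs: A@3 B@4 C@2

Answer: x=6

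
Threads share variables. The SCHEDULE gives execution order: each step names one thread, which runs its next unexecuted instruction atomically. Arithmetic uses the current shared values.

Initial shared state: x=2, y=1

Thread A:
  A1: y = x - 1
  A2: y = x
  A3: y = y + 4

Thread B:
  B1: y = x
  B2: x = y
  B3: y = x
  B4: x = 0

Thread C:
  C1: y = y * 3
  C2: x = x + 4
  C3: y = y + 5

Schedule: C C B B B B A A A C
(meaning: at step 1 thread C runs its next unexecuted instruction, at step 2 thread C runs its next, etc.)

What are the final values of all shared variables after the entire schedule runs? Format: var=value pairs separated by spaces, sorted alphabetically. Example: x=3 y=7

Step 1: thread C executes C1 (y = y * 3). Shared: x=2 y=3. PCs: A@0 B@0 C@1
Step 2: thread C executes C2 (x = x + 4). Shared: x=6 y=3. PCs: A@0 B@0 C@2
Step 3: thread B executes B1 (y = x). Shared: x=6 y=6. PCs: A@0 B@1 C@2
Step 4: thread B executes B2 (x = y). Shared: x=6 y=6. PCs: A@0 B@2 C@2
Step 5: thread B executes B3 (y = x). Shared: x=6 y=6. PCs: A@0 B@3 C@2
Step 6: thread B executes B4 (x = 0). Shared: x=0 y=6. PCs: A@0 B@4 C@2
Step 7: thread A executes A1 (y = x - 1). Shared: x=0 y=-1. PCs: A@1 B@4 C@2
Step 8: thread A executes A2 (y = x). Shared: x=0 y=0. PCs: A@2 B@4 C@2
Step 9: thread A executes A3 (y = y + 4). Shared: x=0 y=4. PCs: A@3 B@4 C@2
Step 10: thread C executes C3 (y = y + 5). Shared: x=0 y=9. PCs: A@3 B@4 C@3

Answer: x=0 y=9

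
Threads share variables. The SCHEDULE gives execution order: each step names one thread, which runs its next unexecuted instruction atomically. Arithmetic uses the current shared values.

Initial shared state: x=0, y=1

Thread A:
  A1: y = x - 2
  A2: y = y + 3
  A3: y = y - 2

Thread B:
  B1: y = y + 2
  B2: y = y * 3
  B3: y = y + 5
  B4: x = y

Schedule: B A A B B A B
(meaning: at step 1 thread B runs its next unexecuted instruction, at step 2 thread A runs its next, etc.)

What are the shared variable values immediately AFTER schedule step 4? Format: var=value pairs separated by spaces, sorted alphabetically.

Step 1: thread B executes B1 (y = y + 2). Shared: x=0 y=3. PCs: A@0 B@1
Step 2: thread A executes A1 (y = x - 2). Shared: x=0 y=-2. PCs: A@1 B@1
Step 3: thread A executes A2 (y = y + 3). Shared: x=0 y=1. PCs: A@2 B@1
Step 4: thread B executes B2 (y = y * 3). Shared: x=0 y=3. PCs: A@2 B@2

Answer: x=0 y=3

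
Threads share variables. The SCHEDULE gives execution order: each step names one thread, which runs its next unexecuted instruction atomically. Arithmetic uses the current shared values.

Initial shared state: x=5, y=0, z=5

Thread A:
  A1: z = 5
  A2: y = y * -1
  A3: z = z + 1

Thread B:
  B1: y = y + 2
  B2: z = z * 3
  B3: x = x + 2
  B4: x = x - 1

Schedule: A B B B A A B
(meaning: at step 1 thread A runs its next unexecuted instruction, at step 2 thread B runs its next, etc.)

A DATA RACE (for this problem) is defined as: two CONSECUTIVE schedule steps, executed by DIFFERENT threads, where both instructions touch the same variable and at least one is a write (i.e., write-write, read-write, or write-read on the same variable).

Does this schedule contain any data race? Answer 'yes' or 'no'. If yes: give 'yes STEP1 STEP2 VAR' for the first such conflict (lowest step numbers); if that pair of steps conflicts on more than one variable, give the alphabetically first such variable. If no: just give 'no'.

Steps 1,2: A(r=-,w=z) vs B(r=y,w=y). No conflict.
Steps 2,3: same thread (B). No race.
Steps 3,4: same thread (B). No race.
Steps 4,5: B(r=x,w=x) vs A(r=y,w=y). No conflict.
Steps 5,6: same thread (A). No race.
Steps 6,7: A(r=z,w=z) vs B(r=x,w=x). No conflict.

Answer: no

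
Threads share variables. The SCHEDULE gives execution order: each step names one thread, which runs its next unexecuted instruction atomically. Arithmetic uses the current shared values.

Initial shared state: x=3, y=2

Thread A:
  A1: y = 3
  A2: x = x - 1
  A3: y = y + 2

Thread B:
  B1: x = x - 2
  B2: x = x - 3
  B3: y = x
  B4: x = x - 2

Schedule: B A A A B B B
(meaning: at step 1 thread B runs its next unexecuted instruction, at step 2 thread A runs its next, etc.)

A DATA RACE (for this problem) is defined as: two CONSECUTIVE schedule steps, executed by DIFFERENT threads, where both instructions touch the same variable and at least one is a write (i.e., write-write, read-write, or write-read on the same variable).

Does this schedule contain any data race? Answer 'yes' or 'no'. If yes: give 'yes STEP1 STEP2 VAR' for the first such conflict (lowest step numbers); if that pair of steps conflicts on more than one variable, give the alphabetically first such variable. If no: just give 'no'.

Answer: no

Derivation:
Steps 1,2: B(r=x,w=x) vs A(r=-,w=y). No conflict.
Steps 2,3: same thread (A). No race.
Steps 3,4: same thread (A). No race.
Steps 4,5: A(r=y,w=y) vs B(r=x,w=x). No conflict.
Steps 5,6: same thread (B). No race.
Steps 6,7: same thread (B). No race.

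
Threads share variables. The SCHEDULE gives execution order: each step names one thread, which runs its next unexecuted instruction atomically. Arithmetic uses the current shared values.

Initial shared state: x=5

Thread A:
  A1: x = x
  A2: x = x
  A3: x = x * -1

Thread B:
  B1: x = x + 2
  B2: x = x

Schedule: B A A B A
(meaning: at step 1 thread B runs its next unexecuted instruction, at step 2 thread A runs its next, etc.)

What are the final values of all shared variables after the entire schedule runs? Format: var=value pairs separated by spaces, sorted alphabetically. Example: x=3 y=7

Step 1: thread B executes B1 (x = x + 2). Shared: x=7. PCs: A@0 B@1
Step 2: thread A executes A1 (x = x). Shared: x=7. PCs: A@1 B@1
Step 3: thread A executes A2 (x = x). Shared: x=7. PCs: A@2 B@1
Step 4: thread B executes B2 (x = x). Shared: x=7. PCs: A@2 B@2
Step 5: thread A executes A3 (x = x * -1). Shared: x=-7. PCs: A@3 B@2

Answer: x=-7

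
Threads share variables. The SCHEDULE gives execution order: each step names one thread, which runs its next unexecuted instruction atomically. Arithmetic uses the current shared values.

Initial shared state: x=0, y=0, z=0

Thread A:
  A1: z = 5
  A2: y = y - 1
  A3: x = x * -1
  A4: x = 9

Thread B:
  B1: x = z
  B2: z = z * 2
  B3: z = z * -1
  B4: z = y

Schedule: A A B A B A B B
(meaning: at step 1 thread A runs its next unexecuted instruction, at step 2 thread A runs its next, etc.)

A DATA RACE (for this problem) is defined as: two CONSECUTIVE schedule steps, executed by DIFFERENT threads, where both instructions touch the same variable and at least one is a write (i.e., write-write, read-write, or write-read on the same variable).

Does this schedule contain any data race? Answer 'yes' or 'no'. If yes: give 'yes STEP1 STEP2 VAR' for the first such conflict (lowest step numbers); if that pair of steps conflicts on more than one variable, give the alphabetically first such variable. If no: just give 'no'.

Answer: yes 3 4 x

Derivation:
Steps 1,2: same thread (A). No race.
Steps 2,3: A(r=y,w=y) vs B(r=z,w=x). No conflict.
Steps 3,4: B(x = z) vs A(x = x * -1). RACE on x (W-W).
Steps 4,5: A(r=x,w=x) vs B(r=z,w=z). No conflict.
Steps 5,6: B(r=z,w=z) vs A(r=-,w=x). No conflict.
Steps 6,7: A(r=-,w=x) vs B(r=z,w=z). No conflict.
Steps 7,8: same thread (B). No race.
First conflict at steps 3,4.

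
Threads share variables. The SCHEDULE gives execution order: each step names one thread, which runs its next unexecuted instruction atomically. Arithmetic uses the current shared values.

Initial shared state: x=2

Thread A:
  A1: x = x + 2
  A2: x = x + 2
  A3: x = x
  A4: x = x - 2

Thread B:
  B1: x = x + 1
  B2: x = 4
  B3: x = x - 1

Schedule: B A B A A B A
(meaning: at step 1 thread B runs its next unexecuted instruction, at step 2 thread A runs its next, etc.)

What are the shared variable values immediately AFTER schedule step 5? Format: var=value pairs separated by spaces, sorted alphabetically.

Step 1: thread B executes B1 (x = x + 1). Shared: x=3. PCs: A@0 B@1
Step 2: thread A executes A1 (x = x + 2). Shared: x=5. PCs: A@1 B@1
Step 3: thread B executes B2 (x = 4). Shared: x=4. PCs: A@1 B@2
Step 4: thread A executes A2 (x = x + 2). Shared: x=6. PCs: A@2 B@2
Step 5: thread A executes A3 (x = x). Shared: x=6. PCs: A@3 B@2

Answer: x=6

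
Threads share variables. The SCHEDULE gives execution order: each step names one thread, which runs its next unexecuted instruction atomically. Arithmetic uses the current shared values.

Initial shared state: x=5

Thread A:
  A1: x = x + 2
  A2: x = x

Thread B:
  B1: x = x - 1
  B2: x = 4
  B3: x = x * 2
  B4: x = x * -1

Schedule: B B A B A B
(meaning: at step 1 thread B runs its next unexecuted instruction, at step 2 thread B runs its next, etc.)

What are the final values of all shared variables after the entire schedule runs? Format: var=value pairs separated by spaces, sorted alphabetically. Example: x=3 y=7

Step 1: thread B executes B1 (x = x - 1). Shared: x=4. PCs: A@0 B@1
Step 2: thread B executes B2 (x = 4). Shared: x=4. PCs: A@0 B@2
Step 3: thread A executes A1 (x = x + 2). Shared: x=6. PCs: A@1 B@2
Step 4: thread B executes B3 (x = x * 2). Shared: x=12. PCs: A@1 B@3
Step 5: thread A executes A2 (x = x). Shared: x=12. PCs: A@2 B@3
Step 6: thread B executes B4 (x = x * -1). Shared: x=-12. PCs: A@2 B@4

Answer: x=-12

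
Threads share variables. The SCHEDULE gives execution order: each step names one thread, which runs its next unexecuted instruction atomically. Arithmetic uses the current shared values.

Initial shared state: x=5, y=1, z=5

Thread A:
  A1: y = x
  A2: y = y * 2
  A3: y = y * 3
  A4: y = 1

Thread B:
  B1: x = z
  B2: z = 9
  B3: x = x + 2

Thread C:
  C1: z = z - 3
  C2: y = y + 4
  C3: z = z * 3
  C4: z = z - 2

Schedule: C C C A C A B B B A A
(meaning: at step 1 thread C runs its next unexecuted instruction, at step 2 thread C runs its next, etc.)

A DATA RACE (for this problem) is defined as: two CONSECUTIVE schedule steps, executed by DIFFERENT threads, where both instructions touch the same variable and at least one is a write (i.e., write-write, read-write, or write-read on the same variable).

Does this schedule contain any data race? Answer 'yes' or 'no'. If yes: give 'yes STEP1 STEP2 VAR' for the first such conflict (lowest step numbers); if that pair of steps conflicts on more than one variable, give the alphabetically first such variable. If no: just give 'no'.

Answer: no

Derivation:
Steps 1,2: same thread (C). No race.
Steps 2,3: same thread (C). No race.
Steps 3,4: C(r=z,w=z) vs A(r=x,w=y). No conflict.
Steps 4,5: A(r=x,w=y) vs C(r=z,w=z). No conflict.
Steps 5,6: C(r=z,w=z) vs A(r=y,w=y). No conflict.
Steps 6,7: A(r=y,w=y) vs B(r=z,w=x). No conflict.
Steps 7,8: same thread (B). No race.
Steps 8,9: same thread (B). No race.
Steps 9,10: B(r=x,w=x) vs A(r=y,w=y). No conflict.
Steps 10,11: same thread (A). No race.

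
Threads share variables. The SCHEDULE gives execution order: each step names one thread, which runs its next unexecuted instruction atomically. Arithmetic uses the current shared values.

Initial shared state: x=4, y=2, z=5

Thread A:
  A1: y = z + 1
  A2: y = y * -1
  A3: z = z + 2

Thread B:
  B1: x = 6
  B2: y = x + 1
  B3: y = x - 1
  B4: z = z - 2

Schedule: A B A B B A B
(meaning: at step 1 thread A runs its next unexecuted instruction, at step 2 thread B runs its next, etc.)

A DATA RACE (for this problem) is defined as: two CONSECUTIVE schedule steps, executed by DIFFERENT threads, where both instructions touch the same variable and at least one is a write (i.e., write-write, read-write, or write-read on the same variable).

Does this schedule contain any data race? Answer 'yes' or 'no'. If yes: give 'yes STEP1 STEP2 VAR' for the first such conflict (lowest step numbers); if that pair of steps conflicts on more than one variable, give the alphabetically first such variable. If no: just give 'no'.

Answer: yes 3 4 y

Derivation:
Steps 1,2: A(r=z,w=y) vs B(r=-,w=x). No conflict.
Steps 2,3: B(r=-,w=x) vs A(r=y,w=y). No conflict.
Steps 3,4: A(y = y * -1) vs B(y = x + 1). RACE on y (W-W).
Steps 4,5: same thread (B). No race.
Steps 5,6: B(r=x,w=y) vs A(r=z,w=z). No conflict.
Steps 6,7: A(z = z + 2) vs B(z = z - 2). RACE on z (W-W).
First conflict at steps 3,4.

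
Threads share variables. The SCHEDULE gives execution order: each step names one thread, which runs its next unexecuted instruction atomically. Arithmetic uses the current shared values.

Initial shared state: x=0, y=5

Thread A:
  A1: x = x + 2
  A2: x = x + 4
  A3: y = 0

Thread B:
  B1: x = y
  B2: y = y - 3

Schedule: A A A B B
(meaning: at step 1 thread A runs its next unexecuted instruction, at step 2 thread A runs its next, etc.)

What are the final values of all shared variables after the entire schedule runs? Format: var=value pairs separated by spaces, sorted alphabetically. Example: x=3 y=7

Answer: x=0 y=-3

Derivation:
Step 1: thread A executes A1 (x = x + 2). Shared: x=2 y=5. PCs: A@1 B@0
Step 2: thread A executes A2 (x = x + 4). Shared: x=6 y=5. PCs: A@2 B@0
Step 3: thread A executes A3 (y = 0). Shared: x=6 y=0. PCs: A@3 B@0
Step 4: thread B executes B1 (x = y). Shared: x=0 y=0. PCs: A@3 B@1
Step 5: thread B executes B2 (y = y - 3). Shared: x=0 y=-3. PCs: A@3 B@2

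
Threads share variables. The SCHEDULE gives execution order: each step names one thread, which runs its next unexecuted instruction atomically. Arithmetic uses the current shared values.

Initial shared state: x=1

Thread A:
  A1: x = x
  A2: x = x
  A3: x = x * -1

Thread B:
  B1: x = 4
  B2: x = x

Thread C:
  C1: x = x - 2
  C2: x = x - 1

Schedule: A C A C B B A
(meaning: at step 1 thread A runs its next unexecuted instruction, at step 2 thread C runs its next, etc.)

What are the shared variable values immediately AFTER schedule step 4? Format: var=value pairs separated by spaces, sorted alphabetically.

Answer: x=-2

Derivation:
Step 1: thread A executes A1 (x = x). Shared: x=1. PCs: A@1 B@0 C@0
Step 2: thread C executes C1 (x = x - 2). Shared: x=-1. PCs: A@1 B@0 C@1
Step 3: thread A executes A2 (x = x). Shared: x=-1. PCs: A@2 B@0 C@1
Step 4: thread C executes C2 (x = x - 1). Shared: x=-2. PCs: A@2 B@0 C@2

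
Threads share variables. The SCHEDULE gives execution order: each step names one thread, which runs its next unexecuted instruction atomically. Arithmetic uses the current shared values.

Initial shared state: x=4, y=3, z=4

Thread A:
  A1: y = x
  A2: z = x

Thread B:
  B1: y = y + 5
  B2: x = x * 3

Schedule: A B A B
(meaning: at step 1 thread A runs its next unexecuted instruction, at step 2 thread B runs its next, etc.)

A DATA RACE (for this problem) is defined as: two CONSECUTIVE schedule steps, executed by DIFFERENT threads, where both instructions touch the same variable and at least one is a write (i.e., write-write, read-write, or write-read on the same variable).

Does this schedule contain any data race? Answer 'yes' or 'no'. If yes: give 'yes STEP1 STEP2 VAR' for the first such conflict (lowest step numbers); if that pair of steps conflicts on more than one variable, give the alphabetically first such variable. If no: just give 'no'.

Steps 1,2: A(y = x) vs B(y = y + 5). RACE on y (W-W).
Steps 2,3: B(r=y,w=y) vs A(r=x,w=z). No conflict.
Steps 3,4: A(z = x) vs B(x = x * 3). RACE on x (R-W).
First conflict at steps 1,2.

Answer: yes 1 2 y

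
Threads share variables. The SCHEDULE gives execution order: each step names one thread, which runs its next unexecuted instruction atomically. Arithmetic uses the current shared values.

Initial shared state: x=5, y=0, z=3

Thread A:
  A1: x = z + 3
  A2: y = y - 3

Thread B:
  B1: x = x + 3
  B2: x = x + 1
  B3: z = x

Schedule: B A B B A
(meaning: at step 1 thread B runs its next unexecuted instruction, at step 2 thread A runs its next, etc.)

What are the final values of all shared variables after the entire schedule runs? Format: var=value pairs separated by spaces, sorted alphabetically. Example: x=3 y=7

Step 1: thread B executes B1 (x = x + 3). Shared: x=8 y=0 z=3. PCs: A@0 B@1
Step 2: thread A executes A1 (x = z + 3). Shared: x=6 y=0 z=3. PCs: A@1 B@1
Step 3: thread B executes B2 (x = x + 1). Shared: x=7 y=0 z=3. PCs: A@1 B@2
Step 4: thread B executes B3 (z = x). Shared: x=7 y=0 z=7. PCs: A@1 B@3
Step 5: thread A executes A2 (y = y - 3). Shared: x=7 y=-3 z=7. PCs: A@2 B@3

Answer: x=7 y=-3 z=7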